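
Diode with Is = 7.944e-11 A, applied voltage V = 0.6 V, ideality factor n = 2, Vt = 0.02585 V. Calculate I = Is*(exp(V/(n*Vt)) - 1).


Step 1: V/(n*Vt) = 0.6/(2*0.02585) = 11.6054
Step 2: exp(11.6054) = 1.0969e+05
Step 3: I = 7.944e-11 * (1.0969e+05 - 1) = 8.71e-06 A

8.71e-06


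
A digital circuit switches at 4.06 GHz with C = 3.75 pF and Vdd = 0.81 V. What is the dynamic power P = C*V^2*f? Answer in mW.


Step 1: V^2 = 0.81^2 = 0.6561 V^2
Step 2: P = C*V^2*f = 3.75e-12 F * 0.6561 * 4.06e9 Hz
Step 3: P = 9.9891225e-03 W
Step 4: P = 9.989 mW

9.989


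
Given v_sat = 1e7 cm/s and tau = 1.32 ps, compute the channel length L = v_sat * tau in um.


Step 1: tau in seconds = 1.32 ps * 1e-12 = 1.3200e-12 s
Step 2: L = v_sat * tau = 1e7 * 1.3200e-12 = 1.3200e-05 cm
Step 3: L in um = 1.3200e-05 * 1e4 = 0.132 um

0.132


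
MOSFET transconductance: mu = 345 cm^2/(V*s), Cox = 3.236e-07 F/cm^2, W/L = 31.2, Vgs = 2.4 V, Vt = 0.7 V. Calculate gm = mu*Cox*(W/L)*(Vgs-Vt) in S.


Step 1: Vov = Vgs - Vt = 2.4 - 0.7 = 1.7 V
Step 2: gm = mu * Cox * (W/L) * Vov
Step 3: gm = 345 * 3.236e-07 * 31.2 * 1.7 = 5.92e-03 S

5.92e-03


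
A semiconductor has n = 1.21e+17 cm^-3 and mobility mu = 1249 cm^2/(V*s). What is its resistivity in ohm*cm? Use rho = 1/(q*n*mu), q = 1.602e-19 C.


Step 1: sigma = q * n * mu = 1.602e-19 * 1.21e+17 * 1249 = 2.42109e+01 S/cm
Step 2: rho = 1 / sigma = 1 / 2.42109e+01 = 0.0413 ohm*cm

0.0413


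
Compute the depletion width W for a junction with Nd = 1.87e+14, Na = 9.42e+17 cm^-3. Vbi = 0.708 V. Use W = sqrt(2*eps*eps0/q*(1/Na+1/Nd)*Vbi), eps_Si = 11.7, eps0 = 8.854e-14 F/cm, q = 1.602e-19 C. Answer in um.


Step 1: 1/Na + 1/Nd = 1/9.42e+17 + 1/1.87e+14 = 5.34866e-15
Step 2: 2*eps*eps0/q = 2*11.7*8.854e-14/1.602e-19 = 1.293281e+07
Step 3: W^2 = 1.293281e+07 * 5.34866e-15 * 0.708 = 4.89746e-08
Step 4: W = sqrt(4.89746e-08) = 2.213e-04 cm = 2.213 um

2.213


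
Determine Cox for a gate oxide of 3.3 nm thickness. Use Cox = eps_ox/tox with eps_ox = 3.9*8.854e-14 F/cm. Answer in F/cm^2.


Step 1: eps_ox = 3.9 * 8.854e-14 = 3.45306e-13 F/cm
Step 2: tox in cm = 3.3 nm * 1e-7 = 3.3000e-07 cm
Step 3: Cox = 3.45306e-13 / 3.3000e-07 = 1.05e-06 F/cm^2

1.05e-06


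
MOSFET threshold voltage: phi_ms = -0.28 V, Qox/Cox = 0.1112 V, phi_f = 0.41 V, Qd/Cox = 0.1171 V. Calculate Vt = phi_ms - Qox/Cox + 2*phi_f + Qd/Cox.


Step 1: Vt = phi_ms - Qox/Cox + 2*phi_f + Qd/Cox
Step 2: Vt = -0.28 - 0.1112 + 2*0.41 + 0.1171
Step 3: Vt = -0.28 - 0.1112 + 0.82 + 0.1171
Step 4: Vt = 0.5459 V

0.5459


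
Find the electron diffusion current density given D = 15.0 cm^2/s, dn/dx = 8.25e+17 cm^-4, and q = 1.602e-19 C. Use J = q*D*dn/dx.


Step 1: J = q * D * (dn/dx)
Step 2: J = 1.602e-19 * 15.0 * 8.25e+17
Step 3: J = 1.98e+00 A/cm^2

1.98e+00


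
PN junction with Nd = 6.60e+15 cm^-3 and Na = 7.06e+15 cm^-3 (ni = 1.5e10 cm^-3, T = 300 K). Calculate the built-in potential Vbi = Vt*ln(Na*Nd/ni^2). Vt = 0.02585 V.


Step 1: Compute Na*Nd/ni^2 = 7.06e+15 * 6.60e+15 / (1.5e10)^2 = 2.0709e+11
Step 2: ln(2.0709e+11) = 26.0564
Step 3: Vbi = 0.02585 * 26.0564 = 0.674 V

0.674


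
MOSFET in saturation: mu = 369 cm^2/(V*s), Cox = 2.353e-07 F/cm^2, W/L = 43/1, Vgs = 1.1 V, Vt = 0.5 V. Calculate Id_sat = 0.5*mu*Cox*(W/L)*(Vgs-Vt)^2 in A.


Step 1: Overdrive voltage Vov = Vgs - Vt = 1.1 - 0.5 = 0.6 V
Step 2: W/L = 43/1 = 43
Step 3: Id = 0.5 * 369 * 2.353e-07 * 43 * 0.6^2
Step 4: Id = 6.72e-04 A

6.72e-04


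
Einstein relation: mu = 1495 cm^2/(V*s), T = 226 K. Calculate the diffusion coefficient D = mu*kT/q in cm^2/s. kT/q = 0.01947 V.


Step 1: D = mu * (kT/q)
Step 2: D = 1495 * 0.01947
Step 3: D = 29.11 cm^2/s

29.11


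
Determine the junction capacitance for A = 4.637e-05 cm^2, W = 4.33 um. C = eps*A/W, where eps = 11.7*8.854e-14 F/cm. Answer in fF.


Step 1: eps_Si = 11.7 * 8.854e-14 = 1.035918e-12 F/cm
Step 2: W in cm = 4.33 * 1e-4 = 4.33e-04 cm
Step 3: C = 1.035918e-12 * 4.637e-05 / 4.33e-04 = 1.109365e-13 F
Step 4: C = 110.94 fF

110.94


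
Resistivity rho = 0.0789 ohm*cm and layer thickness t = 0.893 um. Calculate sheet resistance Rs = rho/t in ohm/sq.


Step 1: Convert thickness to cm: t = 0.893 um = 8.9300e-05 cm
Step 2: Rs = rho / t = 0.0789 / 8.9300e-05
Step 3: Rs = 883.5 ohm/sq

883.5


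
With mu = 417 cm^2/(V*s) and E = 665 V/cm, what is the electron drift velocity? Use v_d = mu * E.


Step 1: v_d = mu * E
Step 2: v_d = 417 * 665 = 277305
Step 3: v_d = 2.77e+05 cm/s

2.77e+05


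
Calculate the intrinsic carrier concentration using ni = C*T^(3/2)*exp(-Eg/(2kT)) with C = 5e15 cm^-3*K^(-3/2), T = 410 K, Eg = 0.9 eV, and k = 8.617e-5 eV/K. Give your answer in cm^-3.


Step 1: Compute kT = 8.617e-5 * 410 = 0.0353297 eV
Step 2: Exponent = -Eg/(2kT) = -0.9/(2*0.0353297) = -12.73716
Step 3: T^(3/2) = 410^1.5 = 8301.87
Step 4: ni = 5e15 * 8301.87 * exp(-12.73716) = 1.22e+14 cm^-3

1.22e+14


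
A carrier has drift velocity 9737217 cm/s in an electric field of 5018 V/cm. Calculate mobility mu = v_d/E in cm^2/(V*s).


Step 1: mu = v_d / E
Step 2: mu = 9737217 / 5018
Step 3: mu = 1940.46 cm^2/(V*s)

1940.46


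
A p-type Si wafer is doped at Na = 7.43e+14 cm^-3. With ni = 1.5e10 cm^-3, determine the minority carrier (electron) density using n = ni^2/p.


Step 1: Majority hole concentration p ≈ Na = 7.43e+14 cm^-3
Step 2: n = ni^2 / Na = (1.5e10)^2 / 7.43e+14
Step 3: n = 3.03e+05 cm^-3

3.03e+05


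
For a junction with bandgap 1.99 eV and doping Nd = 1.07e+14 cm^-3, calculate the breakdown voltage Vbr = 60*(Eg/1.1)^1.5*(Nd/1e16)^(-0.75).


Step 1: Eg/1.1 = 1.99/1.1 = 1.809091
Step 2: (Eg/1.1)^1.5 = 1.809091^1.5 = 2.433272
Step 3: (Nd/1e16)^(-0.75) = (0.0107)^(-0.75) = 30.058144
Step 4: Vbr = 60 * 2.433272 * 30.058144 = 4388.4 V

4388.4


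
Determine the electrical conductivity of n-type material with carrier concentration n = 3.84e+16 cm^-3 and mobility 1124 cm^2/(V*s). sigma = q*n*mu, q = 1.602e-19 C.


Step 1: sigma = q * n * mu
Step 2: sigma = 1.602e-19 * 3.84e+16 * 1124
Step 3: sigma = 6.914e+00 S/cm

6.914e+00


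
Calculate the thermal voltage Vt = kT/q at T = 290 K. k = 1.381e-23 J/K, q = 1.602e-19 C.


Step 1: kT = 1.381e-23 * 290 = 4.0049e-21 J
Step 2: Vt = kT/q = 4.0049e-21 / 1.602e-19
Step 3: Vt = 0.025 V

0.025


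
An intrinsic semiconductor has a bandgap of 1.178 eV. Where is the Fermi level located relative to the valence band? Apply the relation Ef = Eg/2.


Step 1: For an intrinsic semiconductor, the Fermi level sits at midgap.
Step 2: Ef = Eg / 2 = 1.178 / 2 = 0.589 eV

0.589


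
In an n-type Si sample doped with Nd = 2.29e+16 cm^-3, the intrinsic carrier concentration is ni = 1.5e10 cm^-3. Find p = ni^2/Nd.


Step 1: Since Nd >> ni, n ≈ Nd = 2.29e+16 cm^-3
Step 2: p = ni^2 / n = (1.5e10)^2 / 2.29e+16
Step 3: p = 2.25e20 / 2.29e+16 = 9.83e+03 cm^-3

9.83e+03


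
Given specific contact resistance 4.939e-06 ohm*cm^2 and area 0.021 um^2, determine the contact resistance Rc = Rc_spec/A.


Step 1: Convert area to cm^2: 0.021 um^2 = 2.1000e-10 cm^2
Step 2: Rc = Rc_spec / A = 4.939e-06 / 2.1000e-10
Step 3: Rc = 2.35e+04 ohms

2.35e+04


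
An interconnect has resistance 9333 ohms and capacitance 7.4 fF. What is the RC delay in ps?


Step 1: tau = R * C
Step 2: tau = 9333 * 7.4 fF = 9333 * 7.4e-15 F
Step 3: tau = 6.90642e-11 s = 69.0642 ps

69.0642


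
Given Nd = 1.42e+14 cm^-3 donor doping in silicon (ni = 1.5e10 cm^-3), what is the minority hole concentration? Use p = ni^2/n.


Step 1: Since Nd >> ni, n ≈ Nd = 1.42e+14 cm^-3
Step 2: p = ni^2 / n = (1.5e10)^2 / 1.42e+14
Step 3: p = 2.25e20 / 1.42e+14 = 1.58e+06 cm^-3

1.58e+06


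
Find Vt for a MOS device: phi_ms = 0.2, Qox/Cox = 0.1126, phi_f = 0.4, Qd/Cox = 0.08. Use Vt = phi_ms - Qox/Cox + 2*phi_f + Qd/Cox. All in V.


Step 1: Vt = phi_ms - Qox/Cox + 2*phi_f + Qd/Cox
Step 2: Vt = 0.2 - 0.1126 + 2*0.4 + 0.08
Step 3: Vt = 0.2 - 0.1126 + 0.8 + 0.08
Step 4: Vt = 0.9674 V

0.9674


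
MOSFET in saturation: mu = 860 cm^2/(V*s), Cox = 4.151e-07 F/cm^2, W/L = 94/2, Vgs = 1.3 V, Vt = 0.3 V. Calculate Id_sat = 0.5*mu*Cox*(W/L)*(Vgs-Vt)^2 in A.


Step 1: Overdrive voltage Vov = Vgs - Vt = 1.3 - 0.3 = 1.0 V
Step 2: W/L = 94/2 = 47
Step 3: Id = 0.5 * 860 * 4.151e-07 * 47 * 1.0^2
Step 4: Id = 8.39e-03 A

8.39e-03


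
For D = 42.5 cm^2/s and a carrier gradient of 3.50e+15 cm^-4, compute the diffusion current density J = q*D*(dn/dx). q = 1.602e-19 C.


Step 1: J = q * D * (dn/dx)
Step 2: J = 1.602e-19 * 42.5 * 3.50e+15
Step 3: J = 2.38e-02 A/cm^2

2.38e-02


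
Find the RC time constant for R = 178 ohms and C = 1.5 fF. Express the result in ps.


Step 1: tau = R * C
Step 2: tau = 178 * 1.5 fF = 178 * 1.5e-15 F
Step 3: tau = 2.67e-13 s = 0.267 ps

0.267


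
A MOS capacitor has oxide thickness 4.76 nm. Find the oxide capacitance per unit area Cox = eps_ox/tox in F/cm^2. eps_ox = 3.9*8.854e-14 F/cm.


Step 1: eps_ox = 3.9 * 8.854e-14 = 3.45306e-13 F/cm
Step 2: tox in cm = 4.76 nm * 1e-7 = 4.7600e-07 cm
Step 3: Cox = 3.45306e-13 / 4.7600e-07 = 7.25e-07 F/cm^2

7.25e-07


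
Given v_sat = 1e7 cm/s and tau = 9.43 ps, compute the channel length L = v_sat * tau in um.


Step 1: tau in seconds = 9.43 ps * 1e-12 = 9.4300e-12 s
Step 2: L = v_sat * tau = 1e7 * 9.4300e-12 = 9.4300e-05 cm
Step 3: L in um = 9.4300e-05 * 1e4 = 0.943 um

0.943


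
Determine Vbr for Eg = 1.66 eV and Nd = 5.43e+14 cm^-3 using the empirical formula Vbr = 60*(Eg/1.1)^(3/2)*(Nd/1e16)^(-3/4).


Step 1: Eg/1.1 = 1.66/1.1 = 1.509091
Step 2: (Eg/1.1)^1.5 = 1.509091^1.5 = 1.853844
Step 3: (Nd/1e16)^(-0.75) = (0.0543)^(-0.75) = 8.889967
Step 4: Vbr = 60 * 1.853844 * 8.889967 = 988.8 V

988.8


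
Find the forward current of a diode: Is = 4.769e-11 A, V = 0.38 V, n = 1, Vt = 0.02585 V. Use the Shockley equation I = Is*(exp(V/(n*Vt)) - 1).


Step 1: V/(n*Vt) = 0.38/(1*0.02585) = 14.7002
Step 2: exp(14.7002) = 2.4222e+06
Step 3: I = 4.769e-11 * (2.4222e+06 - 1) = 1.16e-04 A

1.16e-04


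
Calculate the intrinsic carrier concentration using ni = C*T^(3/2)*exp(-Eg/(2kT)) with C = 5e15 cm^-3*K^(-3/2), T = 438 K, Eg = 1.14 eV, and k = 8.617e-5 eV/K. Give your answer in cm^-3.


Step 1: Compute kT = 8.617e-5 * 438 = 0.03774246 eV
Step 2: Exponent = -Eg/(2kT) = -1.14/(2*0.03774246) = -15.10235
Step 3: T^(3/2) = 438^1.5 = 9166.66
Step 4: ni = 5e15 * 9166.66 * exp(-15.10235) = 1.27e+13 cm^-3

1.27e+13


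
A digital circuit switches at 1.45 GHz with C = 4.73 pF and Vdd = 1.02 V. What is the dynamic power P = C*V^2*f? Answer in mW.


Step 1: V^2 = 1.02^2 = 1.0404 V^2
Step 2: P = C*V^2*f = 4.73e-12 F * 1.0404 * 1.45e9 Hz
Step 3: P = 7.1355834e-03 W
Step 4: P = 7.136 mW

7.136


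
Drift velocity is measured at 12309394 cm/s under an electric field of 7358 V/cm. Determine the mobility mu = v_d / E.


Step 1: mu = v_d / E
Step 2: mu = 12309394 / 7358
Step 3: mu = 1672.93 cm^2/(V*s)

1672.93


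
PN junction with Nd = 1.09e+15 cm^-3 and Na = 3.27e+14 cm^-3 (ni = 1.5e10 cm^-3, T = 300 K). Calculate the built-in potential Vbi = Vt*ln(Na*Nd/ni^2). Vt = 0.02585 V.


Step 1: Compute Na*Nd/ni^2 = 3.27e+14 * 1.09e+15 / (1.5e10)^2 = 1.5841e+09
Step 2: ln(1.5841e+09) = 21.1833
Step 3: Vbi = 0.02585 * 21.1833 = 0.548 V

0.548


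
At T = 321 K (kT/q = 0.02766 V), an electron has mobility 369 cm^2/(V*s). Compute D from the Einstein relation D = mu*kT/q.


Step 1: D = mu * (kT/q)
Step 2: D = 369 * 0.02766
Step 3: D = 10.21 cm^2/s

10.21


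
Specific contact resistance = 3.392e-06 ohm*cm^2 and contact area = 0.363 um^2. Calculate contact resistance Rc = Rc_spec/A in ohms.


Step 1: Convert area to cm^2: 0.363 um^2 = 3.6300e-09 cm^2
Step 2: Rc = Rc_spec / A = 3.392e-06 / 3.6300e-09
Step 3: Rc = 9.34e+02 ohms

9.34e+02


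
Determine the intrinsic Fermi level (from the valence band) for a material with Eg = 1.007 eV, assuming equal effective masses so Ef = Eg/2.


Step 1: For an intrinsic semiconductor, the Fermi level sits at midgap.
Step 2: Ef = Eg / 2 = 1.007 / 2 = 0.5035 eV

0.5035


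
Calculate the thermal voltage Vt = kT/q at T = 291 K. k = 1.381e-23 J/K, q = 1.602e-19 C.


Step 1: kT = 1.381e-23 * 291 = 4.01871e-21 J
Step 2: Vt = kT/q = 4.01871e-21 / 1.602e-19
Step 3: Vt = 0.02509 V

0.02509


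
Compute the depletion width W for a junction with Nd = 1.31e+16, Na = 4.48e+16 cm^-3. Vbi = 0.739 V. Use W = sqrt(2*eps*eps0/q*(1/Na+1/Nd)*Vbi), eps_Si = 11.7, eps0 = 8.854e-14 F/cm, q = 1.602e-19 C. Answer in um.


Step 1: 1/Na + 1/Nd = 1/4.48e+16 + 1/1.31e+16 = 9.86573e-17
Step 2: 2*eps*eps0/q = 2*11.7*8.854e-14/1.602e-19 = 1.293281e+07
Step 3: W^2 = 1.293281e+07 * 9.86573e-17 * 0.739 = 9.42902e-10
Step 4: W = sqrt(9.42902e-10) = 3.071e-05 cm = 0.3071 um

0.3071


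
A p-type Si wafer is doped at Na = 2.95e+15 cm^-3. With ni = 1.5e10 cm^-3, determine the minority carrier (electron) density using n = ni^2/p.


Step 1: Majority hole concentration p ≈ Na = 2.95e+15 cm^-3
Step 2: n = ni^2 / Na = (1.5e10)^2 / 2.95e+15
Step 3: n = 7.63e+04 cm^-3

7.63e+04


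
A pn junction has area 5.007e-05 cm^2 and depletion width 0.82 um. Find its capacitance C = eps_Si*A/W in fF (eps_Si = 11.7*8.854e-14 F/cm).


Step 1: eps_Si = 11.7 * 8.854e-14 = 1.035918e-12 F/cm
Step 2: W in cm = 0.82 * 1e-4 = 8.20e-05 cm
Step 3: C = 1.035918e-12 * 5.007e-05 / 8.20e-05 = 6.325416e-13 F
Step 4: C = 632.54 fF

632.54


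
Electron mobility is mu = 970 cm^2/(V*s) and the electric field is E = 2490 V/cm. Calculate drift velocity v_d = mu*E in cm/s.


Step 1: v_d = mu * E
Step 2: v_d = 970 * 2490 = 2415300
Step 3: v_d = 2.42e+06 cm/s

2.42e+06


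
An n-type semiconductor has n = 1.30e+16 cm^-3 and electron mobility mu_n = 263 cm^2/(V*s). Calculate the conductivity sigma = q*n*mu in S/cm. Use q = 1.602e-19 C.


Step 1: sigma = q * n * mu
Step 2: sigma = 1.602e-19 * 1.30e+16 * 263
Step 3: sigma = 5.477e-01 S/cm

5.477e-01


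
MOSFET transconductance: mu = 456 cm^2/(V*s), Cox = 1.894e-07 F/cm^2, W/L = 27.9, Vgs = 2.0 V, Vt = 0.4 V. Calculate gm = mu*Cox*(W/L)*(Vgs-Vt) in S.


Step 1: Vov = Vgs - Vt = 2.0 - 0.4 = 1.6 V
Step 2: gm = mu * Cox * (W/L) * Vov
Step 3: gm = 456 * 1.894e-07 * 27.9 * 1.6 = 3.86e-03 S

3.86e-03


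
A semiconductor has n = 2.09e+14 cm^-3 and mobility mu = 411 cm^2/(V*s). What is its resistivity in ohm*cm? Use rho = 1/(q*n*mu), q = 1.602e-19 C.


Step 1: sigma = q * n * mu = 1.602e-19 * 2.09e+14 * 411 = 1.37610e-02 S/cm
Step 2: rho = 1 / sigma = 1 / 1.37610e-02 = 72.67 ohm*cm

72.67


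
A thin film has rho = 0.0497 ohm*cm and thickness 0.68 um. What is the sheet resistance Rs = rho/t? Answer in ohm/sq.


Step 1: Convert thickness to cm: t = 0.68 um = 6.8000e-05 cm
Step 2: Rs = rho / t = 0.0497 / 6.8000e-05
Step 3: Rs = 730.9 ohm/sq

730.9


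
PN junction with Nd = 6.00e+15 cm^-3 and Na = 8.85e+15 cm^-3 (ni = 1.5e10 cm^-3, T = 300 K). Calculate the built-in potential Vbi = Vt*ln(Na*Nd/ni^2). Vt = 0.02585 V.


Step 1: Compute Na*Nd/ni^2 = 8.85e+15 * 6.00e+15 / (1.5e10)^2 = 2.3600e+11
Step 2: ln(2.3600e+11) = 26.1871
Step 3: Vbi = 0.02585 * 26.1871 = 0.677 V

0.677


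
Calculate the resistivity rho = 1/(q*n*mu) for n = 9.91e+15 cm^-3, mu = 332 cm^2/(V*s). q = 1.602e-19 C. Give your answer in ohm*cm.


Step 1: sigma = q * n * mu = 1.602e-19 * 9.91e+15 * 332 = 5.27077e-01 S/cm
Step 2: rho = 1 / sigma = 1 / 5.27077e-01 = 1.897 ohm*cm

1.897


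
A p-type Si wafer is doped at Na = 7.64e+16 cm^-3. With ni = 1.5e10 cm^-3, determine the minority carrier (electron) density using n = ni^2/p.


Step 1: Majority hole concentration p ≈ Na = 7.64e+16 cm^-3
Step 2: n = ni^2 / Na = (1.5e10)^2 / 7.64e+16
Step 3: n = 2.95e+03 cm^-3

2.95e+03


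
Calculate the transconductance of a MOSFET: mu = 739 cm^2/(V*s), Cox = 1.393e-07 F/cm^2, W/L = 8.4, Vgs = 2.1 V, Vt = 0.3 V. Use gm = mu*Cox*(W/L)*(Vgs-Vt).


Step 1: Vov = Vgs - Vt = 2.1 - 0.3 = 1.8 V
Step 2: gm = mu * Cox * (W/L) * Vov
Step 3: gm = 739 * 1.393e-07 * 8.4 * 1.8 = 1.56e-03 S

1.56e-03


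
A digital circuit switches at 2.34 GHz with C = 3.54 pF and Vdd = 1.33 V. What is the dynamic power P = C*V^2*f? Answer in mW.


Step 1: V^2 = 1.33^2 = 1.7689 V^2
Step 2: P = C*V^2*f = 3.54e-12 F * 1.7689 * 2.34e9 Hz
Step 3: P = 1.465286004e-02 W
Step 4: P = 14.653 mW

14.653


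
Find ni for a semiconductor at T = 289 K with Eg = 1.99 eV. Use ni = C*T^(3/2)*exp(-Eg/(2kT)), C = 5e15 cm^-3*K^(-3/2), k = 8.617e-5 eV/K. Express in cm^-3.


Step 1: Compute kT = 8.617e-5 * 289 = 0.02490313 eV
Step 2: Exponent = -Eg/(2kT) = -1.99/(2*0.02490313) = -39.95482
Step 3: T^(3/2) = 289^1.5 = 4913.00
Step 4: ni = 5e15 * 4913.00 * exp(-39.95482) = 1.09e+02 cm^-3

1.09e+02


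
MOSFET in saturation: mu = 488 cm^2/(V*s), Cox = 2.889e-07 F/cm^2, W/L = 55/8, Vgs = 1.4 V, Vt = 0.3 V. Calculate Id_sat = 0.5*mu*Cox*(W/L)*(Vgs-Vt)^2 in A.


Step 1: Overdrive voltage Vov = Vgs - Vt = 1.4 - 0.3 = 1.1 V
Step 2: W/L = 55/8 = 6.875
Step 3: Id = 0.5 * 488 * 2.889e-07 * 6.875 * 1.1^2
Step 4: Id = 5.86e-04 A

5.86e-04


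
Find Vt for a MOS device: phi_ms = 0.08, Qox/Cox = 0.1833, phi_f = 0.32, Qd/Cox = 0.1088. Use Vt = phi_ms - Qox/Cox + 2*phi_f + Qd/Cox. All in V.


Step 1: Vt = phi_ms - Qox/Cox + 2*phi_f + Qd/Cox
Step 2: Vt = 0.08 - 0.1833 + 2*0.32 + 0.1088
Step 3: Vt = 0.08 - 0.1833 + 0.64 + 0.1088
Step 4: Vt = 0.6455 V

0.6455


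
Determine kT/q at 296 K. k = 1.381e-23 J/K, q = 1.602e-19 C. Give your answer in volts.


Step 1: kT = 1.381e-23 * 296 = 4.08776e-21 J
Step 2: Vt = kT/q = 4.08776e-21 / 1.602e-19
Step 3: Vt = 0.02552 V

0.02552


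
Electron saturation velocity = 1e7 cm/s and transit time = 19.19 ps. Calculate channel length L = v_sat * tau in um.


Step 1: tau in seconds = 19.19 ps * 1e-12 = 1.9190e-11 s
Step 2: L = v_sat * tau = 1e7 * 1.9190e-11 = 1.9190e-04 cm
Step 3: L in um = 1.9190e-04 * 1e4 = 1.919 um

1.919


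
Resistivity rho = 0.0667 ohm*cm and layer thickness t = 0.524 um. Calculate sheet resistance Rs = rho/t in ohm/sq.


Step 1: Convert thickness to cm: t = 0.524 um = 5.2400e-05 cm
Step 2: Rs = rho / t = 0.0667 / 5.2400e-05
Step 3: Rs = 1272.9 ohm/sq

1272.9


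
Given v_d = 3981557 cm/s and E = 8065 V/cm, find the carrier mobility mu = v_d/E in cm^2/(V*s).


Step 1: mu = v_d / E
Step 2: mu = 3981557 / 8065
Step 3: mu = 493.68 cm^2/(V*s)

493.68


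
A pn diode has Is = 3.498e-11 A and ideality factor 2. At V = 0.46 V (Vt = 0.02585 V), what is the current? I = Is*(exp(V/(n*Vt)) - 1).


Step 1: V/(n*Vt) = 0.46/(2*0.02585) = 8.8975
Step 2: exp(8.8975) = 7.3137e+03
Step 3: I = 3.498e-11 * (7.3137e+03 - 1) = 2.56e-07 A

2.56e-07


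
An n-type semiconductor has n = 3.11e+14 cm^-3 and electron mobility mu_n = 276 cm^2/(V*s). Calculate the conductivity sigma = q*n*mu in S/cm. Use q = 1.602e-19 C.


Step 1: sigma = q * n * mu
Step 2: sigma = 1.602e-19 * 3.11e+14 * 276
Step 3: sigma = 1.375e-02 S/cm

1.375e-02


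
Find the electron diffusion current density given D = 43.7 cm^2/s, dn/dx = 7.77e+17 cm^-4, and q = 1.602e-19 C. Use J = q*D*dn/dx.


Step 1: J = q * D * (dn/dx)
Step 2: J = 1.602e-19 * 43.7 * 7.77e+17
Step 3: J = 5.44e+00 A/cm^2

5.44e+00


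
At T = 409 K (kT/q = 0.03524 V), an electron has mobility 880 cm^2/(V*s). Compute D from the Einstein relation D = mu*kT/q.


Step 1: D = mu * (kT/q)
Step 2: D = 880 * 0.03524
Step 3: D = 31.01 cm^2/s

31.01


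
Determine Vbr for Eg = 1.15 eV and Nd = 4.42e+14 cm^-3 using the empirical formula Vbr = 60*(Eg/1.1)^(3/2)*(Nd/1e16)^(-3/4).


Step 1: Eg/1.1 = 1.15/1.1 = 1.045455
Step 2: (Eg/1.1)^1.5 = 1.045455^1.5 = 1.068952
Step 3: (Nd/1e16)^(-0.75) = (0.0442)^(-0.75) = 10.373691
Step 4: Vbr = 60 * 1.068952 * 10.373691 = 665.3 V

665.3


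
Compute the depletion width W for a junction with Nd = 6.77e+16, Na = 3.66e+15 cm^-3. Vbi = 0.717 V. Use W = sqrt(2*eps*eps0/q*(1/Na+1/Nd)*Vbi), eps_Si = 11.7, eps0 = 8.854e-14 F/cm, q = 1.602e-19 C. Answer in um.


Step 1: 1/Na + 1/Nd = 1/3.66e+15 + 1/6.77e+16 = 2.87995e-16
Step 2: 2*eps*eps0/q = 2*11.7*8.854e-14/1.602e-19 = 1.293281e+07
Step 3: W^2 = 1.293281e+07 * 2.87995e-16 * 0.717 = 2.67053e-09
Step 4: W = sqrt(2.67053e-09) = 5.168e-05 cm = 0.5168 um

0.5168


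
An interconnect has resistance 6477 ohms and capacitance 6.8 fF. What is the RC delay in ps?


Step 1: tau = R * C
Step 2: tau = 6477 * 6.8 fF = 6477 * 6.8e-15 F
Step 3: tau = 4.40436e-11 s = 44.0436 ps

44.0436


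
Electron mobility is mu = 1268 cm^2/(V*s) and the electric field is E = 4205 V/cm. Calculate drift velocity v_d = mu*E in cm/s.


Step 1: v_d = mu * E
Step 2: v_d = 1268 * 4205 = 5331940
Step 3: v_d = 5.33e+06 cm/s

5.33e+06


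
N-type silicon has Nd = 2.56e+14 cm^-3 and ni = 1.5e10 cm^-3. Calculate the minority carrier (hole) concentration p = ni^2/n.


Step 1: Since Nd >> ni, n ≈ Nd = 2.56e+14 cm^-3
Step 2: p = ni^2 / n = (1.5e10)^2 / 2.56e+14
Step 3: p = 2.25e20 / 2.56e+14 = 8.79e+05 cm^-3

8.79e+05


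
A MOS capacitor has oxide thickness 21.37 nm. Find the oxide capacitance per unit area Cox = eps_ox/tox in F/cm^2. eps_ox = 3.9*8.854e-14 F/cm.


Step 1: eps_ox = 3.9 * 8.854e-14 = 3.45306e-13 F/cm
Step 2: tox in cm = 21.37 nm * 1e-7 = 2.1370e-06 cm
Step 3: Cox = 3.45306e-13 / 2.1370e-06 = 1.62e-07 F/cm^2

1.62e-07


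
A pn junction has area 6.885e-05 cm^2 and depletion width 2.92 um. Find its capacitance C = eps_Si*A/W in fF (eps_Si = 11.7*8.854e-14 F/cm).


Step 1: eps_Si = 11.7 * 8.854e-14 = 1.035918e-12 F/cm
Step 2: W in cm = 2.92 * 1e-4 = 2.92e-04 cm
Step 3: C = 1.035918e-12 * 6.885e-05 / 2.92e-04 = 2.442567e-13 F
Step 4: C = 244.26 fF

244.26


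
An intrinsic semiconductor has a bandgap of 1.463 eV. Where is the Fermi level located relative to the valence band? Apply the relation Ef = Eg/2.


Step 1: For an intrinsic semiconductor, the Fermi level sits at midgap.
Step 2: Ef = Eg / 2 = 1.463 / 2 = 0.7315 eV

0.7315


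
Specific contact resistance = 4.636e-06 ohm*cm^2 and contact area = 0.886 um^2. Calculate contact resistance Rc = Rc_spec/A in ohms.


Step 1: Convert area to cm^2: 0.886 um^2 = 8.8600e-09 cm^2
Step 2: Rc = Rc_spec / A = 4.636e-06 / 8.8600e-09
Step 3: Rc = 5.23e+02 ohms

5.23e+02


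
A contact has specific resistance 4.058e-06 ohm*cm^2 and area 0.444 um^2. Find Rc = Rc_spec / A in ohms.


Step 1: Convert area to cm^2: 0.444 um^2 = 4.4400e-09 cm^2
Step 2: Rc = Rc_spec / A = 4.058e-06 / 4.4400e-09
Step 3: Rc = 9.14e+02 ohms

9.14e+02


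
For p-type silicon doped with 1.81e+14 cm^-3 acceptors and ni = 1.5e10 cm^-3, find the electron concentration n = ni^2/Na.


Step 1: Majority hole concentration p ≈ Na = 1.81e+14 cm^-3
Step 2: n = ni^2 / Na = (1.5e10)^2 / 1.81e+14
Step 3: n = 1.24e+06 cm^-3

1.24e+06


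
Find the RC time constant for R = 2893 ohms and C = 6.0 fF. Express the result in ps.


Step 1: tau = R * C
Step 2: tau = 2893 * 6.0 fF = 2893 * 6.0e-15 F
Step 3: tau = 1.7358e-11 s = 17.358 ps

17.358


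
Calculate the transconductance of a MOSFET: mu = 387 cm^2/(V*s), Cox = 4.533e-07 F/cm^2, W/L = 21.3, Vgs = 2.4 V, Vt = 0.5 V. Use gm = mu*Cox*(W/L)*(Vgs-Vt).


Step 1: Vov = Vgs - Vt = 2.4 - 0.5 = 1.9 V
Step 2: gm = mu * Cox * (W/L) * Vov
Step 3: gm = 387 * 4.533e-07 * 21.3 * 1.9 = 7.10e-03 S

7.10e-03


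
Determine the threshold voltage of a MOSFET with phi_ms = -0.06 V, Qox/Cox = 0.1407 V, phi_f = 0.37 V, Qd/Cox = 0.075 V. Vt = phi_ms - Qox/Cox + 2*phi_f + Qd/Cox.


Step 1: Vt = phi_ms - Qox/Cox + 2*phi_f + Qd/Cox
Step 2: Vt = -0.06 - 0.1407 + 2*0.37 + 0.075
Step 3: Vt = -0.06 - 0.1407 + 0.74 + 0.075
Step 4: Vt = 0.6143 V

0.6143


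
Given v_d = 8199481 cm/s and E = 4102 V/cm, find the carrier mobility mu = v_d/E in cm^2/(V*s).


Step 1: mu = v_d / E
Step 2: mu = 8199481 / 4102
Step 3: mu = 1998.9 cm^2/(V*s)

1998.9


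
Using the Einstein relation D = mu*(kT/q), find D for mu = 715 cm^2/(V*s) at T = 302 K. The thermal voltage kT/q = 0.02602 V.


Step 1: D = mu * (kT/q)
Step 2: D = 715 * 0.02602
Step 3: D = 18.6 cm^2/s

18.6


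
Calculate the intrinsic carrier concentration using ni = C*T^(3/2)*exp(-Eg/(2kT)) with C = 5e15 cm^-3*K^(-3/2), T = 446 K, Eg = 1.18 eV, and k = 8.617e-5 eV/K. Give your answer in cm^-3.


Step 1: Compute kT = 8.617e-5 * 446 = 0.03843182 eV
Step 2: Exponent = -Eg/(2kT) = -1.18/(2*0.03843182) = -15.35186
Step 3: T^(3/2) = 446^1.5 = 9418.95
Step 4: ni = 5e15 * 9418.95 * exp(-15.35186) = 1.01e+13 cm^-3

1.01e+13


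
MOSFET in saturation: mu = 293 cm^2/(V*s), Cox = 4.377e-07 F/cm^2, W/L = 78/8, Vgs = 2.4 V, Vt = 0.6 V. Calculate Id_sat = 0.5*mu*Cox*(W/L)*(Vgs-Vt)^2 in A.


Step 1: Overdrive voltage Vov = Vgs - Vt = 2.4 - 0.6 = 1.8 V
Step 2: W/L = 78/8 = 9.75
Step 3: Id = 0.5 * 293 * 4.377e-07 * 9.75 * 1.8^2
Step 4: Id = 2.03e-03 A

2.03e-03


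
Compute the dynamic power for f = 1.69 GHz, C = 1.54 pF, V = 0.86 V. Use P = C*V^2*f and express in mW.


Step 1: V^2 = 0.86^2 = 0.7396 V^2
Step 2: P = C*V^2*f = 1.54e-12 F * 0.7396 * 1.69e9 Hz
Step 3: P = 1.92488296e-03 W
Step 4: P = 1.925 mW

1.925


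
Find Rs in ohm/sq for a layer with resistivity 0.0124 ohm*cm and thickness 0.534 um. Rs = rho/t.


Step 1: Convert thickness to cm: t = 0.534 um = 5.3400e-05 cm
Step 2: Rs = rho / t = 0.0124 / 5.3400e-05
Step 3: Rs = 232.2 ohm/sq

232.2


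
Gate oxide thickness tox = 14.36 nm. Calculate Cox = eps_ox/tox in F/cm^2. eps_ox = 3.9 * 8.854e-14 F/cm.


Step 1: eps_ox = 3.9 * 8.854e-14 = 3.45306e-13 F/cm
Step 2: tox in cm = 14.36 nm * 1e-7 = 1.4360e-06 cm
Step 3: Cox = 3.45306e-13 / 1.4360e-06 = 2.40e-07 F/cm^2

2.40e-07


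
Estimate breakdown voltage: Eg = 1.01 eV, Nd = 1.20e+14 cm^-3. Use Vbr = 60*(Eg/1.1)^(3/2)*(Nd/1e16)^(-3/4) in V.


Step 1: Eg/1.1 = 1.01/1.1 = 0.918182
Step 2: (Eg/1.1)^1.5 = 0.918182^1.5 = 0.879819
Step 3: (Nd/1e16)^(-0.75) = (0.012)^(-0.75) = 27.581258
Step 4: Vbr = 60 * 0.879819 * 27.581258 = 1456.0 V

1456.0


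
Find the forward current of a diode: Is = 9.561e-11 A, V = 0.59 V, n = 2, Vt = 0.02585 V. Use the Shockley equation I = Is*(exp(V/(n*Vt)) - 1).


Step 1: V/(n*Vt) = 0.59/(2*0.02585) = 11.4120
Step 2: exp(11.4120) = 9.0400e+04
Step 3: I = 9.561e-11 * (9.0400e+04 - 1) = 8.64e-06 A

8.64e-06


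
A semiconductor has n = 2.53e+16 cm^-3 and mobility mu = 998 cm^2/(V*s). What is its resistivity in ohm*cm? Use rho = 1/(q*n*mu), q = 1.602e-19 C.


Step 1: sigma = q * n * mu = 1.602e-19 * 2.53e+16 * 998 = 4.04495e+00 S/cm
Step 2: rho = 1 / sigma = 1 / 4.04495e+00 = 0.2472 ohm*cm

0.2472


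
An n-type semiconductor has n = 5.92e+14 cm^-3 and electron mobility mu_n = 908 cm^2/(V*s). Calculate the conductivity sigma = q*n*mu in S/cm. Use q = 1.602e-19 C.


Step 1: sigma = q * n * mu
Step 2: sigma = 1.602e-19 * 5.92e+14 * 908
Step 3: sigma = 8.611e-02 S/cm

8.611e-02


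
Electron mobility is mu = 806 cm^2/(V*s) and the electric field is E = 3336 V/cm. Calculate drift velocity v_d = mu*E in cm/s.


Step 1: v_d = mu * E
Step 2: v_d = 806 * 3336 = 2688816
Step 3: v_d = 2.69e+06 cm/s

2.69e+06


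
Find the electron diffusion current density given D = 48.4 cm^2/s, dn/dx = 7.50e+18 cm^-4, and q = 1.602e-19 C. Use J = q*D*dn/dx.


Step 1: J = q * D * (dn/dx)
Step 2: J = 1.602e-19 * 48.4 * 7.50e+18
Step 3: J = 5.82e+01 A/cm^2

5.82e+01


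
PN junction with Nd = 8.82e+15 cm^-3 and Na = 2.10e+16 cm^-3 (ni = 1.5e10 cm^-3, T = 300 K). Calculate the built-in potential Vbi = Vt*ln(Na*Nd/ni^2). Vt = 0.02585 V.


Step 1: Compute Na*Nd/ni^2 = 2.10e+16 * 8.82e+15 / (1.5e10)^2 = 8.2320e+11
Step 2: ln(8.2320e+11) = 27.4365
Step 3: Vbi = 0.02585 * 27.4365 = 0.709 V

0.709


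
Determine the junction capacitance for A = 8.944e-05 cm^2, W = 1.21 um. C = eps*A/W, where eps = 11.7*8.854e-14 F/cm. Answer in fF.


Step 1: eps_Si = 11.7 * 8.854e-14 = 1.035918e-12 F/cm
Step 2: W in cm = 1.21 * 1e-4 = 1.21e-04 cm
Step 3: C = 1.035918e-12 * 8.944e-05 / 1.21e-04 = 7.657232e-13 F
Step 4: C = 765.72 fF

765.72


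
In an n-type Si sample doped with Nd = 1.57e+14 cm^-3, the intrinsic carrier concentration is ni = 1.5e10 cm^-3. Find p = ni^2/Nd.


Step 1: Since Nd >> ni, n ≈ Nd = 1.57e+14 cm^-3
Step 2: p = ni^2 / n = (1.5e10)^2 / 1.57e+14
Step 3: p = 2.25e20 / 1.57e+14 = 1.43e+06 cm^-3

1.43e+06


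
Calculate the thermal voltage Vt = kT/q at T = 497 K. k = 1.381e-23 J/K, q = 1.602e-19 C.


Step 1: kT = 1.381e-23 * 497 = 6.86357e-21 J
Step 2: Vt = kT/q = 6.86357e-21 / 1.602e-19
Step 3: Vt = 0.04284 V

0.04284


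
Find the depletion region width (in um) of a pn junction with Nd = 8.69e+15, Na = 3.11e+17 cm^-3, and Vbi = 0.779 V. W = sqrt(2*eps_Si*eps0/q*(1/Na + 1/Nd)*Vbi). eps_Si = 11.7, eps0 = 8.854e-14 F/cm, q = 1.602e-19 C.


Step 1: 1/Na + 1/Nd = 1/3.11e+17 + 1/8.69e+15 = 1.18290e-16
Step 2: 2*eps*eps0/q = 2*11.7*8.854e-14/1.602e-19 = 1.293281e+07
Step 3: W^2 = 1.293281e+07 * 1.18290e-16 * 0.779 = 1.19173e-09
Step 4: W = sqrt(1.19173e-09) = 3.452e-05 cm = 0.3452 um

0.3452


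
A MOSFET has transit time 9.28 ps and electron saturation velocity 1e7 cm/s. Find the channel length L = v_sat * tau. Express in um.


Step 1: tau in seconds = 9.28 ps * 1e-12 = 9.2800e-12 s
Step 2: L = v_sat * tau = 1e7 * 9.2800e-12 = 9.2800e-05 cm
Step 3: L in um = 9.2800e-05 * 1e4 = 0.928 um

0.928


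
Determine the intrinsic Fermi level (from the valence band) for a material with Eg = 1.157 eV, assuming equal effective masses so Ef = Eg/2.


Step 1: For an intrinsic semiconductor, the Fermi level sits at midgap.
Step 2: Ef = Eg / 2 = 1.157 / 2 = 0.5785 eV

0.5785


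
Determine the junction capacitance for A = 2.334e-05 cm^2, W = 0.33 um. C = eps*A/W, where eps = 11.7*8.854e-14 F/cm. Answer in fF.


Step 1: eps_Si = 11.7 * 8.854e-14 = 1.035918e-12 F/cm
Step 2: W in cm = 0.33 * 1e-4 = 3.30e-05 cm
Step 3: C = 1.035918e-12 * 2.334e-05 / 3.30e-05 = 7.326765e-13 F
Step 4: C = 732.68 fF

732.68


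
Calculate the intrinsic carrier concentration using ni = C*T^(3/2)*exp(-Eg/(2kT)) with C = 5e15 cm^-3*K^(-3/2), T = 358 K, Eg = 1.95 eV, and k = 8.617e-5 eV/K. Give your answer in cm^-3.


Step 1: Compute kT = 8.617e-5 * 358 = 0.03084886 eV
Step 2: Exponent = -Eg/(2kT) = -1.95/(2*0.03084886) = -31.60571
Step 3: T^(3/2) = 358^1.5 = 6773.68
Step 4: ni = 5e15 * 6773.68 * exp(-31.60571) = 6.36e+05 cm^-3

6.36e+05


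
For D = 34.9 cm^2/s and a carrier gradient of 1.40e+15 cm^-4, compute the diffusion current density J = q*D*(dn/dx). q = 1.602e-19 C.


Step 1: J = q * D * (dn/dx)
Step 2: J = 1.602e-19 * 34.9 * 1.40e+15
Step 3: J = 7.83e-03 A/cm^2

7.83e-03


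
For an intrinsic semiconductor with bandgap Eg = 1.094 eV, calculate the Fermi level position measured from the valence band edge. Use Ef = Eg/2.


Step 1: For an intrinsic semiconductor, the Fermi level sits at midgap.
Step 2: Ef = Eg / 2 = 1.094 / 2 = 0.547 eV

0.547


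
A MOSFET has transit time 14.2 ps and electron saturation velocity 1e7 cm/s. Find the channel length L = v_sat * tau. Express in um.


Step 1: tau in seconds = 14.2 ps * 1e-12 = 1.4200e-11 s
Step 2: L = v_sat * tau = 1e7 * 1.4200e-11 = 1.4200e-04 cm
Step 3: L in um = 1.4200e-04 * 1e4 = 1.42 um

1.42


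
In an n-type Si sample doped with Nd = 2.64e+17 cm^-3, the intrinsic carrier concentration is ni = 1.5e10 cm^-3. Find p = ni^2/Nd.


Step 1: Since Nd >> ni, n ≈ Nd = 2.64e+17 cm^-3
Step 2: p = ni^2 / n = (1.5e10)^2 / 2.64e+17
Step 3: p = 2.25e20 / 2.64e+17 = 8.52e+02 cm^-3

8.52e+02


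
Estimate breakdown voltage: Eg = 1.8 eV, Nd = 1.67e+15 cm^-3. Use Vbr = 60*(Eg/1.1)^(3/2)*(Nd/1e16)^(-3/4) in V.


Step 1: Eg/1.1 = 1.8/1.1 = 1.636364
Step 2: (Eg/1.1)^1.5 = 1.636364^1.5 = 2.093244
Step 3: (Nd/1e16)^(-0.75) = (0.167)^(-0.75) = 3.827918
Step 4: Vbr = 60 * 2.093244 * 3.827918 = 480.8 V

480.8


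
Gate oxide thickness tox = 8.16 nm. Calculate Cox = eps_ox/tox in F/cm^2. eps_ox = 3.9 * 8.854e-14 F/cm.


Step 1: eps_ox = 3.9 * 8.854e-14 = 3.45306e-13 F/cm
Step 2: tox in cm = 8.16 nm * 1e-7 = 8.1600e-07 cm
Step 3: Cox = 3.45306e-13 / 8.1600e-07 = 4.23e-07 F/cm^2

4.23e-07


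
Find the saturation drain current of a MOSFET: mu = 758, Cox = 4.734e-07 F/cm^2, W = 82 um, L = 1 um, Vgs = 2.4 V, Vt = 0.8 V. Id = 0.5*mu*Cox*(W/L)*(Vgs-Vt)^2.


Step 1: Overdrive voltage Vov = Vgs - Vt = 2.4 - 0.8 = 1.6 V
Step 2: W/L = 82/1 = 82
Step 3: Id = 0.5 * 758 * 4.734e-07 * 82 * 1.6^2
Step 4: Id = 3.77e-02 A

3.77e-02


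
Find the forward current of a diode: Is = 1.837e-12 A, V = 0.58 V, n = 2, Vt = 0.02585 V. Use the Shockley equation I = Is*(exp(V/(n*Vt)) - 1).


Step 1: V/(n*Vt) = 0.58/(2*0.02585) = 11.2186
Step 2: exp(11.2186) = 7.4503e+04
Step 3: I = 1.837e-12 * (7.4503e+04 - 1) = 1.37e-07 A

1.37e-07


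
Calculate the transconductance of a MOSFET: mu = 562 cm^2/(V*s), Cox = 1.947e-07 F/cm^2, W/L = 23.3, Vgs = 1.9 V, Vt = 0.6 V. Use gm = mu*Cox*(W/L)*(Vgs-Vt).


Step 1: Vov = Vgs - Vt = 1.9 - 0.6 = 1.3 V
Step 2: gm = mu * Cox * (W/L) * Vov
Step 3: gm = 562 * 1.947e-07 * 23.3 * 1.3 = 3.31e-03 S

3.31e-03


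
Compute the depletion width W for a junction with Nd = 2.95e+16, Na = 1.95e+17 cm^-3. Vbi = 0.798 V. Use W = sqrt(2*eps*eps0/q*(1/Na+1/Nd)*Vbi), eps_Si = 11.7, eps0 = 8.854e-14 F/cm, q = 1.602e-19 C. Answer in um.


Step 1: 1/Na + 1/Nd = 1/1.95e+17 + 1/2.95e+16 = 3.90265e-17
Step 2: 2*eps*eps0/q = 2*11.7*8.854e-14/1.602e-19 = 1.293281e+07
Step 3: W^2 = 1.293281e+07 * 3.90265e-17 * 0.798 = 4.02768e-10
Step 4: W = sqrt(4.02768e-10) = 2.007e-05 cm = 0.2007 um

0.2007


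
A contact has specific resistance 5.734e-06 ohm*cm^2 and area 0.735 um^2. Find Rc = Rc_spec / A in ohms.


Step 1: Convert area to cm^2: 0.735 um^2 = 7.3500e-09 cm^2
Step 2: Rc = Rc_spec / A = 5.734e-06 / 7.3500e-09
Step 3: Rc = 7.80e+02 ohms

7.80e+02


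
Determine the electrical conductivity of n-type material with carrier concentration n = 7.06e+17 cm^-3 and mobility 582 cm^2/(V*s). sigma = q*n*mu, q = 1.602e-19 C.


Step 1: sigma = q * n * mu
Step 2: sigma = 1.602e-19 * 7.06e+17 * 582
Step 3: sigma = 6.582e+01 S/cm

6.582e+01


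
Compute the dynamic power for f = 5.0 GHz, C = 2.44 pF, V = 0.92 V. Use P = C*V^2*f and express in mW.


Step 1: V^2 = 0.92^2 = 0.8464 V^2
Step 2: P = C*V^2*f = 2.44e-12 F * 0.8464 * 5.0e9 Hz
Step 3: P = 1.032608e-02 W
Step 4: P = 10.326 mW

10.326


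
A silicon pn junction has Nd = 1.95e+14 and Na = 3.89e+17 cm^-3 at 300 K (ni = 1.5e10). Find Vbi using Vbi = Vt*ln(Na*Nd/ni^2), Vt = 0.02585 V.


Step 1: Compute Na*Nd/ni^2 = 3.89e+17 * 1.95e+14 / (1.5e10)^2 = 3.3713e+11
Step 2: ln(3.3713e+11) = 26.5437
Step 3: Vbi = 0.02585 * 26.5437 = 0.686 V

0.686


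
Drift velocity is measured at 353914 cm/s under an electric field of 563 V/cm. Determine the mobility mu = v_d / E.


Step 1: mu = v_d / E
Step 2: mu = 353914 / 563
Step 3: mu = 628.62 cm^2/(V*s)

628.62


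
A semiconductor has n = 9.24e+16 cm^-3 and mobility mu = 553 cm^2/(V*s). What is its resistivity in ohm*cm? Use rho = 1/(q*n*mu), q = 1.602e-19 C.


Step 1: sigma = q * n * mu = 1.602e-19 * 9.24e+16 * 553 = 8.18577e+00 S/cm
Step 2: rho = 1 / sigma = 1 / 8.18577e+00 = 0.1222 ohm*cm

0.1222


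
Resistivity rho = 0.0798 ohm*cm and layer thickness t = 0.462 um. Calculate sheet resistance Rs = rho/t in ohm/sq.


Step 1: Convert thickness to cm: t = 0.462 um = 4.6200e-05 cm
Step 2: Rs = rho / t = 0.0798 / 4.6200e-05
Step 3: Rs = 1727.3 ohm/sq

1727.3


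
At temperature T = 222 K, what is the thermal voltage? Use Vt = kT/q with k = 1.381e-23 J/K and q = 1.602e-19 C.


Step 1: kT = 1.381e-23 * 222 = 3.06582e-21 J
Step 2: Vt = kT/q = 3.06582e-21 / 1.602e-19
Step 3: Vt = 0.01914 V

0.01914


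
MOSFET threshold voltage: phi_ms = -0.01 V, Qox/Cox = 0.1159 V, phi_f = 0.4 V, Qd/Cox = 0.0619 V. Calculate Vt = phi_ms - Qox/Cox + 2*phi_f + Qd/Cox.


Step 1: Vt = phi_ms - Qox/Cox + 2*phi_f + Qd/Cox
Step 2: Vt = -0.01 - 0.1159 + 2*0.4 + 0.0619
Step 3: Vt = -0.01 - 0.1159 + 0.8 + 0.0619
Step 4: Vt = 0.736 V

0.736


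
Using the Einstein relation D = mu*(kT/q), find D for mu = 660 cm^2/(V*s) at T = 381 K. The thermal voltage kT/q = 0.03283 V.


Step 1: D = mu * (kT/q)
Step 2: D = 660 * 0.03283
Step 3: D = 21.67 cm^2/s

21.67


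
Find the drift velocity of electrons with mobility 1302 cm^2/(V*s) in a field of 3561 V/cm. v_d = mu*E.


Step 1: v_d = mu * E
Step 2: v_d = 1302 * 3561 = 4636422
Step 3: v_d = 4.64e+06 cm/s

4.64e+06


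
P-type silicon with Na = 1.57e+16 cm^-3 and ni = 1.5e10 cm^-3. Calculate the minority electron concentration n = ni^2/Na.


Step 1: Majority hole concentration p ≈ Na = 1.57e+16 cm^-3
Step 2: n = ni^2 / Na = (1.5e10)^2 / 1.57e+16
Step 3: n = 1.43e+04 cm^-3

1.43e+04


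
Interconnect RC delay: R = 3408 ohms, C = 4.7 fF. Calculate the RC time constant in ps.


Step 1: tau = R * C
Step 2: tau = 3408 * 4.7 fF = 3408 * 4.7e-15 F
Step 3: tau = 1.60176e-11 s = 16.0176 ps

16.0176


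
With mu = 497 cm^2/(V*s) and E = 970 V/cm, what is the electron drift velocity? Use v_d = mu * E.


Step 1: v_d = mu * E
Step 2: v_d = 497 * 970 = 482090
Step 3: v_d = 4.82e+05 cm/s

4.82e+05


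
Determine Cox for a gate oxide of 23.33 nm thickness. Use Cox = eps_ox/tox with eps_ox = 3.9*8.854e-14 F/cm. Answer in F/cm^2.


Step 1: eps_ox = 3.9 * 8.854e-14 = 3.45306e-13 F/cm
Step 2: tox in cm = 23.33 nm * 1e-7 = 2.3330e-06 cm
Step 3: Cox = 3.45306e-13 / 2.3330e-06 = 1.48e-07 F/cm^2

1.48e-07


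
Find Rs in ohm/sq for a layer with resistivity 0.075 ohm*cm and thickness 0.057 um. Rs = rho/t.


Step 1: Convert thickness to cm: t = 0.057 um = 5.7000e-06 cm
Step 2: Rs = rho / t = 0.075 / 5.7000e-06
Step 3: Rs = 13157.9 ohm/sq

13157.9


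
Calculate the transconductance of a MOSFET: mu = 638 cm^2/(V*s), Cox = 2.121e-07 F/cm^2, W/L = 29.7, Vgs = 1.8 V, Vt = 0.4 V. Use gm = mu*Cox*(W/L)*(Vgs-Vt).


Step 1: Vov = Vgs - Vt = 1.8 - 0.4 = 1.4 V
Step 2: gm = mu * Cox * (W/L) * Vov
Step 3: gm = 638 * 2.121e-07 * 29.7 * 1.4 = 5.63e-03 S

5.63e-03


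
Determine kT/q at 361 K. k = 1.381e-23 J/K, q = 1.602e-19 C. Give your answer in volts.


Step 1: kT = 1.381e-23 * 361 = 4.98541e-21 J
Step 2: Vt = kT/q = 4.98541e-21 / 1.602e-19
Step 3: Vt = 0.03112 V

0.03112


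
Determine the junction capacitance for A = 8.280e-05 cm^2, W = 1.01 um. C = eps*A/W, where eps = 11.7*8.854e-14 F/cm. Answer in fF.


Step 1: eps_Si = 11.7 * 8.854e-14 = 1.035918e-12 F/cm
Step 2: W in cm = 1.01 * 1e-4 = 1.01e-04 cm
Step 3: C = 1.035918e-12 * 8.280e-05 / 1.01e-04 = 8.492476e-13 F
Step 4: C = 849.25 fF

849.25


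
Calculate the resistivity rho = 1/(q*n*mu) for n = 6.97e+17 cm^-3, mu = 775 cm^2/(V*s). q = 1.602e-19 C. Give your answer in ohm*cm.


Step 1: sigma = q * n * mu = 1.602e-19 * 6.97e+17 * 775 = 8.65360e+01 S/cm
Step 2: rho = 1 / sigma = 1 / 8.65360e+01 = 0.01156 ohm*cm

0.01156


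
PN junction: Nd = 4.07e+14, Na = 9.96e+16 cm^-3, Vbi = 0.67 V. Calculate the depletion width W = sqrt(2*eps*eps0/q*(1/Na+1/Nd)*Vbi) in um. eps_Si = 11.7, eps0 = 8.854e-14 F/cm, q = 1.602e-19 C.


Step 1: 1/Na + 1/Nd = 1/9.96e+16 + 1/4.07e+14 = 2.46704e-15
Step 2: 2*eps*eps0/q = 2*11.7*8.854e-14/1.602e-19 = 1.293281e+07
Step 3: W^2 = 1.293281e+07 * 2.46704e-15 * 0.67 = 2.13769e-08
Step 4: W = sqrt(2.13769e-08) = 1.462e-04 cm = 1.462 um

1.462


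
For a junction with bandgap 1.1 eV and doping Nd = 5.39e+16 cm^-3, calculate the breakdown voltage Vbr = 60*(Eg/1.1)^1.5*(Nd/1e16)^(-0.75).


Step 1: Eg/1.1 = 1.1/1.1 = 1.000000
Step 2: (Eg/1.1)^1.5 = 1.000000^1.5 = 1.000000
Step 3: (Nd/1e16)^(-0.75) = (5.39)^(-0.75) = 0.282689
Step 4: Vbr = 60 * 1.000000 * 0.282689 = 17.0 V

17.0


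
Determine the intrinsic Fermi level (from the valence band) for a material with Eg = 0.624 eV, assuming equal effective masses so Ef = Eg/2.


Step 1: For an intrinsic semiconductor, the Fermi level sits at midgap.
Step 2: Ef = Eg / 2 = 0.624 / 2 = 0.312 eV

0.312
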